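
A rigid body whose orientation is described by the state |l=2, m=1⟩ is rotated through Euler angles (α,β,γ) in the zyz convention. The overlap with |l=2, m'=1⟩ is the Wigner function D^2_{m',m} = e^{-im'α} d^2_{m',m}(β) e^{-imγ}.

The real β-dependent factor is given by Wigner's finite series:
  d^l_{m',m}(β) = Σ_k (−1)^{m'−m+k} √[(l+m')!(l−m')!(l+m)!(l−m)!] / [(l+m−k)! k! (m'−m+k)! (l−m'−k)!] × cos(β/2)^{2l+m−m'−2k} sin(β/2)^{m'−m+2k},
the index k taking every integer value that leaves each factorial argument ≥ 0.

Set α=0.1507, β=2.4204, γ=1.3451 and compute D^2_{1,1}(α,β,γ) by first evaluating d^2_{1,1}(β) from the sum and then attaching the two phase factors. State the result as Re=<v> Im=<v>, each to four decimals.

Re=-0.0233 Im=0.3106

First d^2_{1,1}(β=2.4204), then the phase factors e^{-i(1)α} and e^{-i(1)γ}:
c=cos(2.4204/2)=0.352832, s=sin(2.4204/2)=0.935687; N=√[6·1·6·1]=6.000000
k: max(0,(1)−(1))=0 … min(2+(1),2−(1))=1
  k=0: (−1)^0·6.0000/(6)·0.3528^4·0.9357^0 = +0.015498
  k=1: (−1)^1·6.0000/(2)·0.3528^2·0.9357^2 = -0.326978
d^2_{1,1}(2.4204) = +0.015498 -0.326978 = -0.311480
Attach z-rotation phases: D = e^{-i(1)(0.1507)}·(-0.311480)·e^{-i(1)(1.3451)} = -0.023338+0.310605i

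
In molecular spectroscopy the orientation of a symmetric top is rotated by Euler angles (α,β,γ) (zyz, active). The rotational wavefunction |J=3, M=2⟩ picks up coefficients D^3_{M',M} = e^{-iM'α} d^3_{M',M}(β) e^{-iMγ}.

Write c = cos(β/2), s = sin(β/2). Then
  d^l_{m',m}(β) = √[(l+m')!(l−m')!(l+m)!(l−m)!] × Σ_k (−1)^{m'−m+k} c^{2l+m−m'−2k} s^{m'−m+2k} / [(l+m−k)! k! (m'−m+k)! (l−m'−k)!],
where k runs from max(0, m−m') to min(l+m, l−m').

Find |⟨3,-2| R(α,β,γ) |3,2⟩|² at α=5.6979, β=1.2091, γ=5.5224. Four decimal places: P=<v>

D^3_{-2,2}(5.6979,1.2091,5.5224) = e^{-i·-2·5.6979}·d^3_{-2,2}(1.2091)·e^{-i·2·5.5224}. Compute d first:
Half-angle: c=0.822758, s=0.568392. N=√(1·120·120·1)=120.000000
The bounds max(0,m−m')=4 and min(l+m,l−m')=5 give 2 terms
  k=4: (−1)^0·120.0000/(24)·0.8228^2·0.5684^4 = +0.353269
  k=5: (−1)^1·120.0000/(120)·0.8228^0·0.5684^6 = -0.033720
d^3_{-2,2}(1.2091) = +0.353269 -0.033720 = +0.319549
|D^3_{-2,2}|² = |d^3_{-2,2}(β)|² = (+0.319549)² = 0.102112 (the z-rotation phases have unit modulus)

P=0.1021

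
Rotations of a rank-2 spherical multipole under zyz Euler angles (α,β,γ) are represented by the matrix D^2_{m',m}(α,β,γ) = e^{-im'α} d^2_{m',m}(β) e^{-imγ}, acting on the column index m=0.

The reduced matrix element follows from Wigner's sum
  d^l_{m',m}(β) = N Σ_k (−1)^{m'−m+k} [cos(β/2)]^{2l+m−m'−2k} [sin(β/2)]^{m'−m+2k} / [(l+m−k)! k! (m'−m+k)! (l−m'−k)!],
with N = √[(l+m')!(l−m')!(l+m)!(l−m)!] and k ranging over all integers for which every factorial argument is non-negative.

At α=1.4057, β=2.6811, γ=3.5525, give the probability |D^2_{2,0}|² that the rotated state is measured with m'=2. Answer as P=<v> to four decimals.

P=0.0146

Split into d^2_{2,0}(β=2.6811) × two z-phases.
c=cos(2.6811/2)=0.228217, s=sin(2.6811/2)=0.973610; N=√[24·1·2·2]=9.797959
k: max(0,(0)−(2))=0 … min(2+(0),2−(2))=0
  k=0: (−1)^2·9.7980/(4)·0.2282^2·0.9736^2 = +0.120933
d^2_{2,0}(2.6811) = +0.120933
|D^2_{2,0}|² = |d^2_{2,0}(β)|² = (+0.120933)² = 0.014625 (the z-rotation phases have unit modulus)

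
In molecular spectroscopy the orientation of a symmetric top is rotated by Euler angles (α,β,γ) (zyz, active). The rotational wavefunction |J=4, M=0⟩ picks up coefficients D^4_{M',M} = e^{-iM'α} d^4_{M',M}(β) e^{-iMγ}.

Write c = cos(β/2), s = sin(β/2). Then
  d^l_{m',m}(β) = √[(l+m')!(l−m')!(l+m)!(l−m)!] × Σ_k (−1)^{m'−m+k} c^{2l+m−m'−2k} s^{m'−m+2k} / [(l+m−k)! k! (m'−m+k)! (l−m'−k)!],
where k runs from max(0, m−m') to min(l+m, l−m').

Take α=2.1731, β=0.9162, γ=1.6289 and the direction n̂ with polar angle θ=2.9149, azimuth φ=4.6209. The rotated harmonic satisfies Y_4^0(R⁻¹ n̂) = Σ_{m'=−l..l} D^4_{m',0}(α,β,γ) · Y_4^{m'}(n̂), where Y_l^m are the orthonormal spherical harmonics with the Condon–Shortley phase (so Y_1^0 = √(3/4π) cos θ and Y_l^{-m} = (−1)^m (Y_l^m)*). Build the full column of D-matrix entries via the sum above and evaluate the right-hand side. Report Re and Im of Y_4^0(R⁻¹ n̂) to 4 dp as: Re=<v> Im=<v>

Need the full column D^4_{m',0} for m'=−4..4 at α=2.1731, β=0.9162, γ=1.6289.
cos(β/2)=0.896894, sin(β/2)=0.442245
d^4_{-4,0}: single k=4 term ⇒ +0.207093;  D = -0.153991+0.138471i
d^4_{-3,0}: k∈[3..4] ⇒ +0.593962 -0.144411 = +0.449551;  D = +0.437078+0.105162i
d^4_{-2,0}: k∈[2..4] ⇒ +0.965816 -0.626190 +0.057093 = +0.396719;  D = -0.142049-0.370416i
d^4_{-1,0}: k∈[1..4] ⇒ +0.923351 -1.346980 +0.327494 -0.013271 = -0.109405;  D = +0.061982-0.090153i
d^4_{0,0}: k∈[0..4] ⇒ +0.418726 -1.628896 +0.891084 -0.096290 +0.001463 = -0.413912;  D = -0.413912+0.000000i
d^4_{1,0}: k∈[0..3] ⇒ -0.923351 +1.346980 -0.327494 +0.013271 = +0.109405;  D = -0.061982-0.090153i
d^4_{2,0}: k∈[0..2] ⇒ +0.965816 -0.626190 +0.057093 = +0.396719;  D = -0.142049+0.370416i
d^4_{3,0}: k∈[0..1] ⇒ -0.593962 +0.144411 = -0.449551;  D = -0.437078+0.105162i
d^4_{4,0}: single k=0 term ⇒ +0.207093;  D = -0.153991-0.138471i
Y_4^{m'}(θ=2.9149,φ=4.6209) and Σ D·Y over m':
  (-0.1540+0.1385i)·(+0.0011+0.0004i)  (+0.4371+0.1052i)·(-0.0038+0.0133i)  (-0.1420-0.3704i)·(-0.0938-0.0174i)  (+0.0620-0.0902i)·(+0.0345-0.3762i)  (-0.4139+0.0000i)·(+0.6420+0.0000i)  (-0.0620-0.0902i)·(-0.0345-0.3762i)  (-0.1420+0.3704i)·(-0.0938+0.0174i)  (-0.4371+0.1052i)·(+0.0038+0.0133i)  (-0.1540-0.1385i)·(+0.0011-0.0004i)
Y_4^0(R⁻¹ n̂) = -0.322007-0.000000i

Re=-0.3220 Im=0.0000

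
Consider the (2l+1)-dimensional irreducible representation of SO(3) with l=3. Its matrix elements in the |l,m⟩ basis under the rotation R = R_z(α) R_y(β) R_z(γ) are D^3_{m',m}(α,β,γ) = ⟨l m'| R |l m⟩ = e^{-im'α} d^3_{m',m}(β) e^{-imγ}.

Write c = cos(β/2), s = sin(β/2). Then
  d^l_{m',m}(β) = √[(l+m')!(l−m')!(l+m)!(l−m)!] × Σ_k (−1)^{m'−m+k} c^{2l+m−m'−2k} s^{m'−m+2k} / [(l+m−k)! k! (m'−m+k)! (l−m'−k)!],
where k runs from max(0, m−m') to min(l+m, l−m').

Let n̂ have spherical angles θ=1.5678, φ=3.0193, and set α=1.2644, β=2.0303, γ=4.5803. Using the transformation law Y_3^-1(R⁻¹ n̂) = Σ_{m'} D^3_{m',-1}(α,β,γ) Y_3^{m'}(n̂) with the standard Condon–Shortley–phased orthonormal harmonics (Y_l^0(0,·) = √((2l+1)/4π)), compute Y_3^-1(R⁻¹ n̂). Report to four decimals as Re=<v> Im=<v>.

Need the full column D^3_{m',-1} for m'=−3..3 at α=1.2644, β=2.0303, γ=4.5803.
cos(β/2)=0.527493, sin(β/2)=0.849560
d^3_{-3,-1}: single k=2 term ⇒ +0.216421;  D = -0.107445+0.187866i
d^3_{-2,-1}: k∈[1..2] ⇒ +0.109717 -0.569194 = -0.459477;  D = -0.311472-0.337793i
d^3_{-1,-1}: k∈[0..2] ⇒ +0.021543 -0.447036 +0.869680 = +0.444186;  D = +0.402164-0.188587i
d^3_{0,-1}: k∈[0..2] ⇒ -0.120189 +0.935282 -0.808679 = +0.006413;  D = -0.000845-0.006357i
d^3_{1,-1}: k∈[0..2] ⇒ +0.335277 -1.159573 +0.375979 = -0.448317;  D = +0.441524+0.077750i
d^3_{2,-1}: k∈[0..1] ⇒ -0.569194 +0.738220 = +0.169026;  D = -0.078158+0.149870i
d^3_{3,-1}: single k=0 term ⇒ +0.561376;  D = +0.396277+0.397628i
Y_3^{m'}(θ=1.5678,φ=3.0193) and Σ D·Y over m':
  (-0.1074+0.1879i)·(-0.3895-0.1497i)  (-0.3115-0.3378i)·(+0.0030+0.0007i)  (+0.4022-0.1886i)·(+0.3208+0.0394i)  (-0.0008-0.0064i)·(-0.0034+0.0000i)  (+0.4415+0.0777i)·(-0.3208+0.0394i)  (-0.0782+0.1499i)·(+0.0030-0.0007i)  (+0.3963+0.3976i)·(+0.3895-0.1497i)
Y_3^-1(R⁻¹ n̂) = +0.274751-0.014411i

Re=0.2748 Im=-0.0144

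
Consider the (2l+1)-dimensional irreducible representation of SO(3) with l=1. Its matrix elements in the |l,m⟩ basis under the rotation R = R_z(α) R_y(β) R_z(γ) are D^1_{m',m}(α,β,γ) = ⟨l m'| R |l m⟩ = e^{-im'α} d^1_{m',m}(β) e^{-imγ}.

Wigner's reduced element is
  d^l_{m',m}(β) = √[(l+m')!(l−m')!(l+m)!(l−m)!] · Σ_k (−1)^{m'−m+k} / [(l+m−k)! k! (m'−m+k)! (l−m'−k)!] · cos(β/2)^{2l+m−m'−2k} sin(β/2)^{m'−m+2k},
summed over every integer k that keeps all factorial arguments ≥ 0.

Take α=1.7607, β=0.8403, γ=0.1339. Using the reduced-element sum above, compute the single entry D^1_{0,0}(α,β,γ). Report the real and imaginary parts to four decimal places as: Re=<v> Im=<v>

First d^1_{0,0}(β=0.8403), then the phase factors e^{-i(0)α} and e^{-i(0)γ}:
c=cos(0.8403/2)=0.913028, s=sin(0.8403/2)=0.407897; N=√[1·1·1·1]=1.000000
k∈{0,1} keeps every argument non-negative
  k=0: (−1)^0·1.0000/(1)·0.9130^2·0.4079^0 = +0.833620
  k=1: (−1)^1·1.0000/(1)·0.9130^0·0.4079^2 = -0.166380
d^1_{0,0}(0.8403) = +0.833620 -0.166380 = +0.667239
D = (+1.000000+0.000000i)·(+0.667239)·(+1.000000+0.000000i) = +0.667239+0.000000i

Re=0.6672 Im=0.0000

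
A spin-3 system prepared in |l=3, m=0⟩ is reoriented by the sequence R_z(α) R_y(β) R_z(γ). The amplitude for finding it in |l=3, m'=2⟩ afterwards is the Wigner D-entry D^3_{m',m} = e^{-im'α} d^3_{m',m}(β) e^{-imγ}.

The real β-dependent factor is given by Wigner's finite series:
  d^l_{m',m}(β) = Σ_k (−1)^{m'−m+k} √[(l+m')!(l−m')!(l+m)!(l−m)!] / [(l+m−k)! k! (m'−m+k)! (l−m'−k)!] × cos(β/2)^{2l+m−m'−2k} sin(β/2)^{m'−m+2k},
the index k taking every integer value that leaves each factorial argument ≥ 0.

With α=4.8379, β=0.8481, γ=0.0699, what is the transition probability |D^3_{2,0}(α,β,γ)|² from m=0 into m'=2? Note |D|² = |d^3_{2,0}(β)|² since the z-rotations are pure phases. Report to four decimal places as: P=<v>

P=0.2596

Split into d^3_{2,0}(β=0.8481) × two z-phases.
Half-angle: c=0.911430, s=0.411455. N=√(120·1·6·6)=65.726707
k: max(0,(0)−(2))=0 … min(3+(0),3−(2))=1
  k=0: (−1)^2·65.7267/(12)·0.9114^4·0.4115^2 = +0.639880
  k=1: (−1)^3·65.7267/(12)·0.9114^2·0.4115^4 = -0.130406
d^3_{2,0}(0.8481) = +0.639880 -0.130406 = +0.509475
|D^3_{2,0}|² = |d^3_{2,0}(β)|² = (+0.509475)² = 0.259564 (the z-rotation phases have unit modulus)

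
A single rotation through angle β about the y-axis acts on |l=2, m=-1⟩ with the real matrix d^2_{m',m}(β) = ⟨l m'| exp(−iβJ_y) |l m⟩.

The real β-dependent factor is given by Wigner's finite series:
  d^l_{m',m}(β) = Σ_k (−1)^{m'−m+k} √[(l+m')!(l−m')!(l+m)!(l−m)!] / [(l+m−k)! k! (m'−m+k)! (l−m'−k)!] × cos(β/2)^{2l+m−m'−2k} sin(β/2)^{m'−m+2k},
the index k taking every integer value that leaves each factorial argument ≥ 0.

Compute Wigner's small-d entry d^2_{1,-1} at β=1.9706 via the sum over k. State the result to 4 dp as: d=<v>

d^2_{1,-1}(β=1.9706) via Wigner's sum:
Half-angle: c=0.552613, s=0.833438. N=√(6·1·1·6)=6.000000
k∈{0,1} keeps every argument non-negative
  k=0: (−1)^2·6.0000/(2)·0.5526^2·0.8334^2 = +0.636371
  k=1: (−1)^3·6.0000/(6)·0.5526^0·0.8334^4 = -0.482495
d^2_{1,-1}(1.9706) = +0.636371 -0.482495 = +0.153875

d=0.1539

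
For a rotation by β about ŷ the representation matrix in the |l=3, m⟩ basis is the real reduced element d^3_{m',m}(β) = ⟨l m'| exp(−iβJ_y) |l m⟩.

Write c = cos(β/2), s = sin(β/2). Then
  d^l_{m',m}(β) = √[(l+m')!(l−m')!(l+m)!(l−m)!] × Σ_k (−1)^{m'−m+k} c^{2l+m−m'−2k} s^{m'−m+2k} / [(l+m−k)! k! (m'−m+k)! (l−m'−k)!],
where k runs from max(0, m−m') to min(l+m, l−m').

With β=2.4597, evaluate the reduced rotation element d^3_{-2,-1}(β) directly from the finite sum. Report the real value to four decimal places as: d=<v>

d^3_{-2,-1}(β=2.4597) via Wigner's sum:
Half-angle: c=0.334379, s=0.942439. N=√(1·120·2·24)=75.894664
Admissible k: 1..2 (factorial args all ≥0)
  k=1: (−1)^0·75.8947/(24)·0.3344^5·0.9424^1 = +0.012458
  k=2: (−1)^1·75.8947/(12)·0.3344^3·0.9424^3 = -0.197928
d^3_{-2,-1}(2.4597) = +0.012458 -0.197928 = -0.185470

d=-0.1855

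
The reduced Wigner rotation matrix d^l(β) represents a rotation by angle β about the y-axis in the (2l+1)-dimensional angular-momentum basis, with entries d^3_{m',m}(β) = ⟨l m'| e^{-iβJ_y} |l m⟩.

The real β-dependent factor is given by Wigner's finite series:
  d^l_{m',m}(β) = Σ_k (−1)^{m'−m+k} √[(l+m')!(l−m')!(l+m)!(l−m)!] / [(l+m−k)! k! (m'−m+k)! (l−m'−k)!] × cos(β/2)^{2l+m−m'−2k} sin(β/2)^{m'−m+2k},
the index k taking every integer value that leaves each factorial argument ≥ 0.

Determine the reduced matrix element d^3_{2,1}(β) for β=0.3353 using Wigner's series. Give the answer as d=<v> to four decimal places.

d^3_{2,1}(β=0.3353) via Wigner's sum:
c=cos(0.3353/2)=0.985980, s=sin(0.3353/2)=0.166866; N=√[120·1·24·2]=75.894664
Admissible k: 0..1 (factorial args all ≥0)
  k=0: (−1)^1·75.8947/(24)·0.9860^5·0.1669^1 = -0.491708
  k=1: (−1)^2·75.8947/(12)·0.9860^3·0.1669^3 = +0.028167
d^3_{2,1}(0.3353) = -0.491708 +0.028167 = -0.463541

d=-0.4635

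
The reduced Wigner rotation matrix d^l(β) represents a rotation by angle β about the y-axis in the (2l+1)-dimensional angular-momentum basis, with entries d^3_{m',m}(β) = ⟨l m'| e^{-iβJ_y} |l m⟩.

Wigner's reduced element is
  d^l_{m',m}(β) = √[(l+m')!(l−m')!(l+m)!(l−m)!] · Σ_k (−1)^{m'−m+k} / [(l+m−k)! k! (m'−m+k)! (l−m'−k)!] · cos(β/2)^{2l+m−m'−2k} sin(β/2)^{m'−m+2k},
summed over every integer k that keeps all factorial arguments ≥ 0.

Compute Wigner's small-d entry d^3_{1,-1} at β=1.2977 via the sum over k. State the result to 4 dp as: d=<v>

d=0.2545

d^3_{1,-1}(β=1.2977) via Wigner's sum:
c=cos(1.2977/2)=0.796779, s=sin(1.2977/2)=0.604271; N=√[24·2·2·24]=48.000000
k∈{0,1,2} keeps every argument non-negative
  k=0: (−1)^2·48.0000/(8)·0.7968^4·0.6043^2 = +0.883011
  k=1: (−1)^3·48.0000/(6)·0.7968^2·0.6043^4 = -0.677160
  k=2: (−1)^4·48.0000/(48)·0.7968^0·0.6043^6 = +0.048684
d^3_{1,-1}(1.2977) = +0.883011 -0.677160 +0.048684 = +0.254535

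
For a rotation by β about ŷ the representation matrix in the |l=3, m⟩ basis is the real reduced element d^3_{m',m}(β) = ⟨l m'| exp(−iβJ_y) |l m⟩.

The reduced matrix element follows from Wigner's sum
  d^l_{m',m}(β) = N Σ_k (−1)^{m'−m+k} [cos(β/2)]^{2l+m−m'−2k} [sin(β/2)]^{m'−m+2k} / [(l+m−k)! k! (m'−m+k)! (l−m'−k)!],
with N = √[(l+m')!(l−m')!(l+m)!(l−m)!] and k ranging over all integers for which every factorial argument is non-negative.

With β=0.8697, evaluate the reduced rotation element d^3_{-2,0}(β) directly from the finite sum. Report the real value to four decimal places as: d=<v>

d=0.5157

d^3_{-2,0}(β=0.8697) via Wigner's sum:
Half-angle: c=0.906933, s=0.421274. N=√(1·120·6·6)=65.726707
k: max(0,(0)−(-2))=2 … min(3+(0),3−(-2))=3
  k=2: (−1)^0·65.7267/(12)·0.9069^4·0.4213^2 = +0.657646
  k=3: (−1)^1·65.7267/(12)·0.9069^2·0.4213^4 = -0.141896
d^3_{-2,0}(0.8697) = +0.657646 -0.141896 = +0.515749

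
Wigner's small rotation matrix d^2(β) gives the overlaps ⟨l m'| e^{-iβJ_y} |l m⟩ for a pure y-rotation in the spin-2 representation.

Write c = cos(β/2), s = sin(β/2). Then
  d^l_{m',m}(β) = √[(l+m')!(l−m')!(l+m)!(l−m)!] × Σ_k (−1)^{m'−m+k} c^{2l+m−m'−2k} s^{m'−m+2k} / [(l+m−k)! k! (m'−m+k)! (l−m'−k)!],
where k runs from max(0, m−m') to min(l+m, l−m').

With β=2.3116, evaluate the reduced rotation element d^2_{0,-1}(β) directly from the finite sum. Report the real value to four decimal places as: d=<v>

d=0.6099

d^2_{0,-1}(β=2.3116) via Wigner's sum:
Half-angle: c=0.403187, s=0.915118. N=√(2·2·1·6)=4.898979
The bounds max(0,m−m')=0 and min(l+m,l−m')=1 give 2 terms
  k=0: (−1)^1·4.8990/(2)·0.4032^3·0.9151^1 = -0.146917
  k=1: (−1)^2·4.8990/(2)·0.4032^1·0.9151^3 = +0.756855
d^2_{0,-1}(2.3116) = -0.146917 +0.756855 = +0.609938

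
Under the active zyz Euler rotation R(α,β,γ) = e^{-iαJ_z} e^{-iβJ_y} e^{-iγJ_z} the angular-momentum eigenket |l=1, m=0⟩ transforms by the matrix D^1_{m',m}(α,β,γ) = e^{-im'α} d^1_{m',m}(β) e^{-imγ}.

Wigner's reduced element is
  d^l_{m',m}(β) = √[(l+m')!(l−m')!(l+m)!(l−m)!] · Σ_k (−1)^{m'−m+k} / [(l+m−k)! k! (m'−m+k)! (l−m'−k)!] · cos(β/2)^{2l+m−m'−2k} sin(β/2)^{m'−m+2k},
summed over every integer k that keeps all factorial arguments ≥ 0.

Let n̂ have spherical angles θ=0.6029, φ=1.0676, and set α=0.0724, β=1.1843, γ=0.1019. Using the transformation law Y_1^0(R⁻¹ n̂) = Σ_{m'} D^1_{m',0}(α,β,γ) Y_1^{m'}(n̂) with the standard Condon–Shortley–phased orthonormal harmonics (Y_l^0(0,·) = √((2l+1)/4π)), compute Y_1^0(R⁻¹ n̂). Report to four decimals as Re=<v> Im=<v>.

Re=0.2914 Im=0.0000

Need the full column D^1_{m',0} for m'=−1..1 at α=0.0724, β=1.1843, γ=0.1019.
cos(β/2)=0.829743, sin(β/2)=0.558146
d^1_{-1,0}: single k=1 term ⇒ +0.654947;  D = +0.653232+0.047377i
d^1_{0,0}: k∈[0..1] ⇒ +0.688473 -0.311527 = +0.376946;  D = +0.376946+0.000000i
d^1_{1,0}: single k=0 term ⇒ -0.654947;  D = -0.653232+0.047377i
Y_1^{m'}(θ=0.6029,φ=1.0676) and Σ D·Y over m':
  (+0.6532+0.0474i)·(+0.0945-0.1716i)  (+0.3769+0.0000i)·(+0.4025+0.0000i)  (-0.6532+0.0474i)·(-0.0945-0.1716i)
Y_1^0(R⁻¹ n̂) = +0.291391+0.000000i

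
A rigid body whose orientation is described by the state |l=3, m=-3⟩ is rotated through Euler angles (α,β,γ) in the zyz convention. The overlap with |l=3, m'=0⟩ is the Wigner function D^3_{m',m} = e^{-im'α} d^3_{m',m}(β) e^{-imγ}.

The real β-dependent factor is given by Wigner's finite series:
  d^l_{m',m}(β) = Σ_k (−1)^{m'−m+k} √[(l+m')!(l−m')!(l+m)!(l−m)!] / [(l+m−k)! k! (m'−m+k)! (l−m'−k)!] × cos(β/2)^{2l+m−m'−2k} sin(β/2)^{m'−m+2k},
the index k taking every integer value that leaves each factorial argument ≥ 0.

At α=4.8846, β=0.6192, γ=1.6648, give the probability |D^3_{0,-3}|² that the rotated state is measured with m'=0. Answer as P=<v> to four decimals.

First d^3_{0,-3}(β=0.6192), then the phase factors e^{-i(0)α} and e^{-i(-3)γ}:
Half-angle: c=0.952456, s=0.304678. N=√(6·6·1·720)=160.996894
k: max(0,(-3)−(0))=0 … min(3+(-3),3−(0))=0
  k=0: (−1)^3·160.9969/(36)·0.9525^3·0.3047^3 = -0.109288
d^3_{0,-3}(0.6192) = -0.109288
|D^3_{0,-3}|² = |d^3_{0,-3}(β)|² = (-0.109288)² = 0.011944 (the z-rotation phases have unit modulus)

P=0.0119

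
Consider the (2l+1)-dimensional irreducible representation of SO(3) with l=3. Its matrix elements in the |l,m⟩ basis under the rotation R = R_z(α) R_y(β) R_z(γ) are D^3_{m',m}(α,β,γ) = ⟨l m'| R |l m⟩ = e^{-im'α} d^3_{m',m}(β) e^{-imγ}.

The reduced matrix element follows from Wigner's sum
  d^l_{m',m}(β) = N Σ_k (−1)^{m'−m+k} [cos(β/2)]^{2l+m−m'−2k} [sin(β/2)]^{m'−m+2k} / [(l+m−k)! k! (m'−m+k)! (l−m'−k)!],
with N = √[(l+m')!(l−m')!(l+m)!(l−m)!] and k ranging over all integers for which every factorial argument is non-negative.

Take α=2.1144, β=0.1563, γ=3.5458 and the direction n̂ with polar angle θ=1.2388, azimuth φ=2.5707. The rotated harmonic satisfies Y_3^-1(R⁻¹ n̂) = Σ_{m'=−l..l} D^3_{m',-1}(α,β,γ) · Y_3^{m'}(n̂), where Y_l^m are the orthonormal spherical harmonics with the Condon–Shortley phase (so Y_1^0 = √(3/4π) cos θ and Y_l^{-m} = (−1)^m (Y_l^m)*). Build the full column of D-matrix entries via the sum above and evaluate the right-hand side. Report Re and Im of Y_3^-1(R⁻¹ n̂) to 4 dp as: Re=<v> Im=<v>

Re=-0.0089 Im=0.0007

Need the full column D^3_{m',-1} for m'=−3..3 at α=2.1144, β=0.1563, γ=3.5458.
cos(β/2)=0.996948, sin(β/2)=0.078070
d^3_{-3,-1}: single k=2 term ⇒ +0.023319;  D = -0.020851-0.010441i
d^3_{-2,-1}: k∈[1..2] ⇒ +0.243136 -0.002982 = +0.240154;  D = +0.019044+0.239398i
d^3_{-1,-1}: k∈[0..2] ⇒ +0.981826 -0.048167 +0.000222 = +0.933880;  D = +0.758442-0.544884i
d^3_{0,-1}: k∈[0..2] ⇒ -0.266342 +0.004900 -0.000010 = -0.261452;  D = +0.240383+0.102827i
d^3_{1,-1}: k∈[0..2] ⇒ +0.036126 -0.000295 +0.000000 = +0.035830;  D = +0.004978+0.035483i
d^3_{2,-1}: k∈[0..1] ⇒ -0.002982 +0.000009 = -0.002973;  D = -0.002306+0.001876i
d^3_{3,-1}: single k=0 term ⇒ +0.000143;  D = -0.000135-0.000048i
Y_3^{m'}(θ=1.2388,φ=2.5707) and Σ D·Y over m':
  (-0.0209-0.0104i)·(+0.0499-0.3490i)  (+0.0190+0.2394i)·(+0.1238+0.2707i)  (+0.7584-0.5449i)·(+0.1205+0.0774i)  (+0.2404+0.1028i)·(-0.3003+0.0000i)  (+0.0050+0.0355i)·(-0.1205+0.0774i)  (-0.0023+0.0019i)·(+0.1238-0.2707i)  (-0.0001-0.0000i)·(-0.0499-0.3490i)
Y_3^-1(R⁻¹ n̂) = -0.008861+0.000731i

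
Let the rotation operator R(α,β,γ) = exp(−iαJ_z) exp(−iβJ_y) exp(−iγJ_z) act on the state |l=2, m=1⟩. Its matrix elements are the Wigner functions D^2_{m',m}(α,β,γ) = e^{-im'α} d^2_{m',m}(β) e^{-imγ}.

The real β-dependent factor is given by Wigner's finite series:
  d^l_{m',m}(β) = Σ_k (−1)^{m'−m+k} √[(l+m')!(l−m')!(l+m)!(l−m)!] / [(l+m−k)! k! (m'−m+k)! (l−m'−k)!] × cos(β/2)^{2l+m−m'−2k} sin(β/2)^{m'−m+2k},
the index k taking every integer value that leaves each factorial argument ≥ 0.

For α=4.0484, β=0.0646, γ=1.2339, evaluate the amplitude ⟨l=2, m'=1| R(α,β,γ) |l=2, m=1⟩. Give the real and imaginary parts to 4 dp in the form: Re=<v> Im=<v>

Split into d^2_{1,1}(β=0.0646) × two z-phases.
With c≡cos(β/2)=0.999478 and s≡sin(β/2)=0.032294, N=[6·1·6·1]^{1/2}=6.000000
k∈{0,1} keeps every argument non-negative
  k=0: (−1)^0·6.0000/(6)·0.9995^4·0.0323^0 = +0.997915
  k=1: (−1)^1·6.0000/(2)·0.9995^2·0.0323^2 = -0.003126
d^2_{1,1}(0.0646) = +0.997915 -0.003126 = +0.994790
D = (-0.616263+0.787540i)·(+0.994790)·(+0.330559-0.943785i) = +0.536746+0.837562i

Re=0.5367 Im=0.8376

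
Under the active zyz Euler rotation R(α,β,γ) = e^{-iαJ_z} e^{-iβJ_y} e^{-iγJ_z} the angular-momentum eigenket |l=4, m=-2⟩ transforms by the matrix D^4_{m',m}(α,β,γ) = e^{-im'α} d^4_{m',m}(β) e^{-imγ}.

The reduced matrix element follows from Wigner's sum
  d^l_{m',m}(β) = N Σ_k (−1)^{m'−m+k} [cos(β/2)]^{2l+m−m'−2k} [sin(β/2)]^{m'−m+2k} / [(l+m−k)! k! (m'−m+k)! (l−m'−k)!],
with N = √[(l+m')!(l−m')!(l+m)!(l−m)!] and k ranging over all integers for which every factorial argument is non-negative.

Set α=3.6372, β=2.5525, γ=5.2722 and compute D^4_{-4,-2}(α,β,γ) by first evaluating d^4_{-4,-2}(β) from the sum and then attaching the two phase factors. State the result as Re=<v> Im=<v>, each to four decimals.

Split into d^4_{-4,-2}(β=2.5525) × two z-phases.
With c≡cos(β/2)=0.290306 and s≡sin(β/2)=0.956934, N=[1·40320·2·720]^{1/2}=7619.763776
k∈{2} keeps every argument non-negative
  k=2: (−1)^0·7619.7638/(1440)·0.2903^6·0.9569^2 = +0.002901
d^4_{-4,-2}(2.5525) = +0.002901
Attach z-rotation phases: D = e^{-i(-4)(3.6372)}·(+0.002901)·e^{-i(-2)(5.2722)} = +0.002898-0.000115i

Re=0.0029 Im=-0.0001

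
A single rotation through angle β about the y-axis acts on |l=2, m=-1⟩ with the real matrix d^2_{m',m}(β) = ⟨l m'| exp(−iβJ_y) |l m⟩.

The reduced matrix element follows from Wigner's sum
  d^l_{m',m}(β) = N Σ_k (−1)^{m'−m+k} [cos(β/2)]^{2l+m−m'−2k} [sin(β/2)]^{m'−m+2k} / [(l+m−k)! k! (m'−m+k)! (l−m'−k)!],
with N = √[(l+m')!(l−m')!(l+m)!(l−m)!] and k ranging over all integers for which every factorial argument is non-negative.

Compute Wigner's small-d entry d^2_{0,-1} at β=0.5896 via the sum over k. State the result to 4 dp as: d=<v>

d^2_{0,-1}(β=0.5896) via Wigner's sum:
With c≡cos(β/2)=0.956860 and s≡sin(β/2)=0.290548, N=[2·2·1·6]^{1/2}=4.898979
Admissible k: 0..1 (factorial args all ≥0)
  k=0: (−1)^1·4.8990/(2)·0.9569^3·0.2905^1 = -0.623505
  k=1: (−1)^2·4.8990/(2)·0.9569^1·0.2905^3 = +0.057488
d^2_{0,-1}(0.5896) = -0.623505 +0.057488 = -0.566016

d=-0.5660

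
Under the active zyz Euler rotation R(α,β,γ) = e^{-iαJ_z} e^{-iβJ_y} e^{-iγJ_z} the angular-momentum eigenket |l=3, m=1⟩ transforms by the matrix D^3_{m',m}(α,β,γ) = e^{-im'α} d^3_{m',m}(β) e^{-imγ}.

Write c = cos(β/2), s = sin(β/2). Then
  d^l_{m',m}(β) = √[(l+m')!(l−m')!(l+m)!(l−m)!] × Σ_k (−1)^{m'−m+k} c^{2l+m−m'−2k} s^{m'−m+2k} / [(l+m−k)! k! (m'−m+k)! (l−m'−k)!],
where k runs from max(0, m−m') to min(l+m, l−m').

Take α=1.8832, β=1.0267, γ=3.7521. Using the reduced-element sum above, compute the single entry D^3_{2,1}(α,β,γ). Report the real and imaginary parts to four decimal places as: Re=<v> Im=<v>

Re=-0.0934 Im=0.2680

D^3_{2,1}(1.8832,1.0267,3.7521) = e^{-i·2·1.8832}·d^3_{2,1}(1.0267)·e^{-i·1·3.7521}. Compute d first:
With c≡cos(β/2)=0.871104 and s≡sin(β/2)=0.491098, N=[120·1·24·2]^{1/2}=75.894664
k∈{0,1} keeps every argument non-negative
  k=0: (−1)^1·75.8947/(24)·0.8711^5·0.4911^1 = -0.778967
  k=1: (−1)^2·75.8947/(12)·0.8711^3·0.4911^3 = +0.495160
d^3_{2,1}(1.0267) = -0.778967 +0.495160 = -0.283807
Attach z-rotation phases: D = e^{-i(2)(1.8832)}·(-0.283807)·e^{-i(1)(3.7521)} = -0.093436+0.267985i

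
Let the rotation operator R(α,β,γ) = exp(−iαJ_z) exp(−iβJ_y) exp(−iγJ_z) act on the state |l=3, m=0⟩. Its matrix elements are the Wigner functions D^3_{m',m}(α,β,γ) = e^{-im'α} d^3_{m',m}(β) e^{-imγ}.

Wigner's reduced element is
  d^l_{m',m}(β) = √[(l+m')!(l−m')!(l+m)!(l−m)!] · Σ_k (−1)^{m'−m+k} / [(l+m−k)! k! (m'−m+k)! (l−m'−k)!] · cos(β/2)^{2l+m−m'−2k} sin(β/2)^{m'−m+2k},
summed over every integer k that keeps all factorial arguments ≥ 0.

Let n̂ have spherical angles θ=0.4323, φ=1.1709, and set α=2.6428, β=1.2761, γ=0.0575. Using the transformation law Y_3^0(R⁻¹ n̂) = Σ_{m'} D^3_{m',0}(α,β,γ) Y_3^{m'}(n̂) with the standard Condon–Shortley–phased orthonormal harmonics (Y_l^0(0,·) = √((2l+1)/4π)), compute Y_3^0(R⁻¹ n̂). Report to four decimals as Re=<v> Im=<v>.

Need the full column D^3_{m',0} for m'=−3..3 at α=2.6428, β=1.2761, γ=0.0575.
cos(β/2)=0.803259, sin(β/2)=0.595630
d^3_{-3,0}: single k=3 term ⇒ +0.489792;  D = -0.036416+0.488436i
d^3_{-2,0}: k∈[2..3] ⇒ +0.808977 -0.444814 = +0.364163;  D = +0.197497-0.305956i
d^3_{-1,0}: k∈[1..3] ⇒ +0.689993 -1.138173 +0.208607 = -0.239573;  D = +0.210384-0.114604i
d^3_{0,0}: k∈[0..3] ⇒ +0.268617 -1.329284 +0.730904 -0.044654 = -0.374418;  D = -0.374418+0.000000i
d^3_{1,0}: k∈[0..2] ⇒ -0.689993 +1.138173 -0.208607 = +0.239573;  D = -0.210384-0.114604i
d^3_{2,0}: k∈[0..1] ⇒ +0.808977 -0.444814 = +0.364163;  D = +0.197497+0.305956i
d^3_{3,0}: single k=0 term ⇒ -0.489792;  D = +0.036416+0.488436i
Y_3^{m'}(θ=0.4323,φ=1.1709) and Σ D·Y over m':
  (-0.0364+0.4884i)·(-0.0286+0.0111i)  (+0.1975-0.3060i)·(-0.1135-0.1168i)  (+0.2104-0.1146i)·(+0.1646-0.3894i)  (-0.3744+0.0000i)·(+0.3803+0.0000i)  (-0.2104-0.1146i)·(-0.1646-0.3894i)  (+0.1975+0.3060i)·(-0.1135+0.1168i)  (+0.0364+0.4884i)·(+0.0286+0.0111i)
Y_3^0(R⁻¹ n̂) = -0.287501+0.000000i

Re=-0.2875 Im=0.0000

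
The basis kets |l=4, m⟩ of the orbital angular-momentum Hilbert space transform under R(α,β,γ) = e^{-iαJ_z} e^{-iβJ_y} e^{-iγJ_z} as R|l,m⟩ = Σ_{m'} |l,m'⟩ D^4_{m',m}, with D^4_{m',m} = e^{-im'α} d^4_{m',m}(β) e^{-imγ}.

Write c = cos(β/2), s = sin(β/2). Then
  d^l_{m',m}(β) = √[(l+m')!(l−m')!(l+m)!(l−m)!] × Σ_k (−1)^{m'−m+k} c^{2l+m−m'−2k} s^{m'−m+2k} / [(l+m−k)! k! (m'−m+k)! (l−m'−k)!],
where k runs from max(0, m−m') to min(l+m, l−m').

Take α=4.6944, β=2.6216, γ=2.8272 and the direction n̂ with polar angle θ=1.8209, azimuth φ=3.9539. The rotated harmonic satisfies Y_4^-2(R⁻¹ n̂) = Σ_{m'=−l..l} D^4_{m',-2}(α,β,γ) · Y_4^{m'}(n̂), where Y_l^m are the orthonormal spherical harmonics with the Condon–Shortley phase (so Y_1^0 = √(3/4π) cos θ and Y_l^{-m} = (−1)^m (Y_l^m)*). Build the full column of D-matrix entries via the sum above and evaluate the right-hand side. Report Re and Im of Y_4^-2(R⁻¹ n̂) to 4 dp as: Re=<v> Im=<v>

Need the full column D^4_{m',-2} for m'=−4..4 at α=4.6944, β=2.6216, γ=2.8272.
cos(β/2)=0.257077, sin(β/2)=0.966391
d^4_{-4,-2}: single k=2 term ⇒ +0.001426;  D = +0.001090-0.000920i
d^4_{-3,-2}: k∈[1..2] ⇒ +0.000268 -0.011375 = -0.011107;  D = -0.007008-0.008617i
d^4_{-2,-2}: k∈[0..2] ⇒ +0.000019 -0.003235 +0.057142 = +0.053926;  D = -0.042443+0.033266i
d^4_{-1,-2}: k∈[0..2] ⇒ -0.000304 +0.021497 -0.202520 = -0.181328;  D = +0.109271+0.144705i
d^4_{0,-2}: k∈[0..2] ⇒ +0.002557 -0.096373 +0.510699 = +0.416883;  D = +0.337151-0.245195i
d^4_{1,-2}: k∈[0..2] ⇒ -0.014331 +0.303781 -0.858557 = -0.569108;  D = -0.326395-0.466209i
d^4_{2,-2}: k∈[0..2] ⇒ +0.057142 -0.645988 +0.760716 = +0.171870;  D = -0.142545+0.096022i
d^4_{3,-2}: k∈[0..1] ⇒ -0.160746 +0.757177 = +0.596431;  D = -0.324269-0.500579i
d^4_{4,-2}: single k=0 term ⇒ +0.284854;  D = +0.241823-0.150545i
Y_4^{m'}(θ=1.8209,φ=3.9539) and Σ D·Y over m':
  (+0.0011-0.0009i)·(-0.3877+0.0419i)  (-0.0070-0.0086i)·(-0.2147-0.1825i)  (-0.0424+0.0333i)·(+0.0096+0.1791i)  (+0.1093+0.1447i)·(-0.2006+0.2117i)  (+0.3372-0.2452i)·(+0.1368+0.0000i)  (-0.3264-0.4662i)·(+0.2006+0.2117i)  (-0.1425+0.0960i)·(+0.0096-0.1791i)  (-0.3243-0.5006i)·(+0.2147-0.1825i)  (+0.2418-0.1505i)·(-0.3877-0.0419i)
Y_4^-2(R⁻¹ n̂) = -0.225238-0.179418i

Re=-0.2252 Im=-0.1794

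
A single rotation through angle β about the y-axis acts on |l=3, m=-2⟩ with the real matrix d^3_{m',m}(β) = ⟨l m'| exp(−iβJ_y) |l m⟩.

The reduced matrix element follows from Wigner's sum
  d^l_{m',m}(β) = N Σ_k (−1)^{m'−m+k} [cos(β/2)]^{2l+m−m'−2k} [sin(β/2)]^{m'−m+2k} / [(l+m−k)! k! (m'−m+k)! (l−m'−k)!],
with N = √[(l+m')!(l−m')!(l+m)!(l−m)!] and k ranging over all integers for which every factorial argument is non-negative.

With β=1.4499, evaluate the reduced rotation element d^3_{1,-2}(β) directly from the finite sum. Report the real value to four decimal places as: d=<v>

d^3_{1,-2}(β=1.4499) via Wigner's sum:
With c≡cos(β/2)=0.748533 and s≡sin(β/2)=0.663098, N=[24·2·1·120]^{1/2}=75.894664
k: max(0,(-2)−(1))=0 … min(3+(-2),3−(1))=1
  k=0: (−1)^3·75.8947/(12)·0.7485^3·0.6631^3 = -0.773384
  k=1: (−1)^4·75.8947/(24)·0.7485^1·0.6631^5 = +0.303459
d^3_{1,-2}(1.4499) = -0.773384 +0.303459 = -0.469926

d=-0.4699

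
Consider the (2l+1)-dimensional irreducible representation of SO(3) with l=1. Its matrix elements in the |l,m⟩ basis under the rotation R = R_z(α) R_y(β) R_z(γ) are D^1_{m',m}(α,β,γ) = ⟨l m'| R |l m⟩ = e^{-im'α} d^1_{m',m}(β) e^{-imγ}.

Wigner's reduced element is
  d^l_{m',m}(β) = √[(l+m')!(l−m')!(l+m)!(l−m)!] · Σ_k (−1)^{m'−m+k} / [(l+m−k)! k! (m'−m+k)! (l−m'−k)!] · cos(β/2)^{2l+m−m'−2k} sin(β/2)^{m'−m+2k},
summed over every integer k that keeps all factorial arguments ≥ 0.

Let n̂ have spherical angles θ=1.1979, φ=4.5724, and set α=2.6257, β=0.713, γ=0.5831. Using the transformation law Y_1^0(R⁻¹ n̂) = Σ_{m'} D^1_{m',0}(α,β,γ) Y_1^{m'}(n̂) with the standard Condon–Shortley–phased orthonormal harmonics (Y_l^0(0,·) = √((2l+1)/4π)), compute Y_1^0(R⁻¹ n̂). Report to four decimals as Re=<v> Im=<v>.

Need the full column D^1_{m',0} for m'=−1..1 at α=2.6257, β=0.713, γ=0.5831.
cos(β/2)=0.937124, sin(β/2)=0.348996
d^1_{-1,0}: single k=1 term ⇒ +0.462523;  D = -0.402327+0.228168i
d^1_{0,0}: k∈[0..1] ⇒ +0.878201 -0.121799 = +0.756403;  D = +0.756403+0.000000i
d^1_{1,0}: single k=0 term ⇒ -0.462523;  D = +0.402327+0.228168i
Y_1^{m'}(θ=1.1979,φ=4.5724) and Σ D·Y over m':
  (-0.4023+0.2282i)·(-0.0449+0.3186i)  (+0.7564+0.0000i)·(+0.1780+0.0000i)  (+0.4023+0.2282i)·(+0.0449+0.3186i)
Y_1^0(R⁻¹ n̂) = +0.025378+0.000000i

Re=0.0254 Im=0.0000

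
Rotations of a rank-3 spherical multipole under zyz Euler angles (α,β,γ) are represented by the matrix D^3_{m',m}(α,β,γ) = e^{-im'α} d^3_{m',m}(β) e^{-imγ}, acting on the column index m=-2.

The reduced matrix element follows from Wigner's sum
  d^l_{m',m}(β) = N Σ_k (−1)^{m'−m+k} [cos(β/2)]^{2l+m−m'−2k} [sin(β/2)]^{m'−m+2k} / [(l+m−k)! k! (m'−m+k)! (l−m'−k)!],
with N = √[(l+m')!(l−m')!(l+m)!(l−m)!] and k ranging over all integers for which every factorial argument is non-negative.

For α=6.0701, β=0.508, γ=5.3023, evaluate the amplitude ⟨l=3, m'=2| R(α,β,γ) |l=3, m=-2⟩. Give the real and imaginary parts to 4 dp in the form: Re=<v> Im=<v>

Re=0.0006 Im=-0.0184

First d^3_{2,-2}(β=0.508), then the phase factors e^{-i(2)α} and e^{-i(-2)γ}:
Half-angle: c=0.967915, s=0.251278. N=√(120·1·1·120)=120.000000
Admissible k: 0..1 (factorial args all ≥0)
  k=0: (−1)^4·120.0000/(24)·0.9679^2·0.2513^4 = +0.018675
  k=1: (−1)^5·120.0000/(120)·0.9679^0·0.2513^6 = -0.000252
d^3_{2,-2}(0.508) = +0.018675 -0.000252 = +0.018423
Phases: e^{-i·(2)·6.0701}=+0.910555+0.413387i, e^{-i·(-2)·5.3023}=-0.381089-0.924538i ⇒ D=+0.000648-0.018412i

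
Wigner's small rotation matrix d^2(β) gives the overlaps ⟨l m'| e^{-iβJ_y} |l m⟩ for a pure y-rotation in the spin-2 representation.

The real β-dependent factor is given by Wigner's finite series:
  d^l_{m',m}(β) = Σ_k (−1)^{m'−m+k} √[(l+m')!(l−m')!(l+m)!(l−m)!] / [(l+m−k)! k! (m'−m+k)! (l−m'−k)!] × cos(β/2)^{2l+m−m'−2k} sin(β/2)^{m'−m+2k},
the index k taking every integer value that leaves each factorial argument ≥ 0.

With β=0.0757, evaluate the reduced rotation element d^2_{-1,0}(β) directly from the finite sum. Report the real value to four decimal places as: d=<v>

d=0.0924

d^2_{-1,0}(β=0.0757) via Wigner's sum:
With c≡cos(β/2)=0.999284 and s≡sin(β/2)=0.037841, N=[1·6·2·2]^{1/2}=4.898979
k: max(0,(0)−(-1))=1 … min(2+(0),2−(-1))=2
  k=1: (−1)^0·4.8990/(2)·0.9993^3·0.0378^1 = +0.092492
  k=2: (−1)^1·4.8990/(2)·0.9993^1·0.0378^3 = -0.000133
d^2_{-1,0}(0.0757) = +0.092492 -0.000133 = +0.092359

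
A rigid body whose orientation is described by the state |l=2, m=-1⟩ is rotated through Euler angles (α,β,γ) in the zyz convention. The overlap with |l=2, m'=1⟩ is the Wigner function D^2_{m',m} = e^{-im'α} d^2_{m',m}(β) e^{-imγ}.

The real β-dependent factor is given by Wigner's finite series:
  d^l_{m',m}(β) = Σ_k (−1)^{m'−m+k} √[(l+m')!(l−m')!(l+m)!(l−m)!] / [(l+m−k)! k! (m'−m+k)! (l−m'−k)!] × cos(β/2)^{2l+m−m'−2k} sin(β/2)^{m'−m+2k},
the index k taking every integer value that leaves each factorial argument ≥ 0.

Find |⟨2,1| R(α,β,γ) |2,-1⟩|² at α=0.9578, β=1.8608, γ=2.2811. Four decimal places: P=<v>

P=0.0758

Split into d^2_{1,-1}(β=1.8608) × two z-phases.
With c≡cos(β/2)=0.597513 and s≡sin(β/2)=0.801859, N=[6·1·1·6]^{1/2}=6.000000
Admissible k: 0..1 (factorial args all ≥0)
  k=0: (−1)^2·6.0000/(2)·0.5975^2·0.8019^2 = +0.688672
  k=1: (−1)^3·6.0000/(6)·0.5975^0·0.8019^4 = -0.413421
d^2_{1,-1}(1.8608) = +0.688672 -0.413421 = +0.275251
|D^2_{1,-1}|² = |d^2_{1,-1}(β)|² = (+0.275251)² = 0.075763 (the z-rotation phases have unit modulus)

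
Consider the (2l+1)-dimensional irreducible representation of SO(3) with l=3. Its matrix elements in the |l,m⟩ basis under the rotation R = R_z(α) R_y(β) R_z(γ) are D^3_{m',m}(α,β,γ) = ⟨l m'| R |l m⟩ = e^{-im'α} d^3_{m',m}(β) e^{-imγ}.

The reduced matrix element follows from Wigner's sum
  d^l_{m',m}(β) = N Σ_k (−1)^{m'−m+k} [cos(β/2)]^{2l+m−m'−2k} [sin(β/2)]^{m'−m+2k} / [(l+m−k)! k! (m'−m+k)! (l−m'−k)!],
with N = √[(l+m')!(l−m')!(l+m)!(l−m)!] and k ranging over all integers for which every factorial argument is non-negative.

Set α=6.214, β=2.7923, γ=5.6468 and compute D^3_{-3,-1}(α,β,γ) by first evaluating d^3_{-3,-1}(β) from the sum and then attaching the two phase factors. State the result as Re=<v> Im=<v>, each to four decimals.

D^3_{-3,-1}(6.214,2.7923,5.6468) = e^{-i·-3·6.214}·d^3_{-3,-1}(2.7923)·e^{-i·-1·5.6468}. Compute d first:
c=cos(2.7923/2)=0.173760, s=sin(2.7923/2)=0.984788; N=√[1·720·2·24]=185.903201
The bounds max(0,m−m')=2 and min(l+m,l−m')=2 give 1 term
  k=2: (−1)^0·185.9032/(48)·0.1738^4·0.9848^2 = +0.003424
d^3_{-3,-1}(2.7923) = +0.003424
D = (+0.978537-0.206069i)·(+0.003424)·(+0.804249-0.594292i) = +0.002275-0.002559i

Re=0.0023 Im=-0.0026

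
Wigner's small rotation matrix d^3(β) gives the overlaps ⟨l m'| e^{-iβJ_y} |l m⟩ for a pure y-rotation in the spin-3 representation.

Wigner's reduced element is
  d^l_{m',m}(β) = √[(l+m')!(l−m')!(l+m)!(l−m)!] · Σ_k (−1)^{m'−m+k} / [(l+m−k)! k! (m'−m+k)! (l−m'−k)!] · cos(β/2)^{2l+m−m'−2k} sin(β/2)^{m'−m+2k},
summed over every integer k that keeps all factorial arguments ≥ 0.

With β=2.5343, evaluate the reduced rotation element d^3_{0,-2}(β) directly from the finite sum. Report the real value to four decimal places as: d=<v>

d=-0.3662

d^3_{0,-2}(β=2.5343) via Wigner's sum:
c=cos(2.5343/2)=0.299002, s=sin(2.5343/2)=0.954253; N=√[6·6·1·120]=65.726707
The bounds max(0,m−m')=0 and min(l+m,l−m')=1 give 2 terms
  k=0: (−1)^2·65.7267/(12)·0.2990^4·0.9543^2 = +0.039864
  k=1: (−1)^3·65.7267/(12)·0.2990^2·0.9543^4 = -0.406033
d^3_{0,-2}(2.5343) = +0.039864 -0.406033 = -0.366169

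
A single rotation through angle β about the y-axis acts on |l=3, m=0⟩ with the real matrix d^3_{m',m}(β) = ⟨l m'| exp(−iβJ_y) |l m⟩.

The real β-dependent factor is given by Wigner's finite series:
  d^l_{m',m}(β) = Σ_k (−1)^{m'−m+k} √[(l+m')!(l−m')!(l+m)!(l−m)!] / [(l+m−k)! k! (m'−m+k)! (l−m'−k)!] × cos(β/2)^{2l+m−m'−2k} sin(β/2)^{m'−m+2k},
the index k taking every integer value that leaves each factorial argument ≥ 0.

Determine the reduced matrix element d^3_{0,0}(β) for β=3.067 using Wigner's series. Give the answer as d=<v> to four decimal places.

d=-0.9834

d^3_{0,0}(β=3.067) via Wigner's sum:
With c≡cos(β/2)=0.037288 and s≡sin(β/2)=0.999305, N=[6·6·6·6]^{1/2}=36.000000
The bounds max(0,m−m')=0 and min(l+m,l−m')=3 give 4 terms
  k=0: (−1)^0·36.0000/(36)·0.0373^6·0.9993^0 = +0.000000
  k=1: (−1)^1·36.0000/(4)·0.0373^4·0.9993^2 = -0.000017
  k=2: (−1)^2·36.0000/(4)·0.0373^2·0.9993^4 = +0.012479
  k=3: (−1)^3·36.0000/(36)·0.0373^0·0.9993^6 = -0.995835
d^3_{0,0}(3.067) = +0.000000 -0.000017 +0.012479 -0.995835 = -0.983373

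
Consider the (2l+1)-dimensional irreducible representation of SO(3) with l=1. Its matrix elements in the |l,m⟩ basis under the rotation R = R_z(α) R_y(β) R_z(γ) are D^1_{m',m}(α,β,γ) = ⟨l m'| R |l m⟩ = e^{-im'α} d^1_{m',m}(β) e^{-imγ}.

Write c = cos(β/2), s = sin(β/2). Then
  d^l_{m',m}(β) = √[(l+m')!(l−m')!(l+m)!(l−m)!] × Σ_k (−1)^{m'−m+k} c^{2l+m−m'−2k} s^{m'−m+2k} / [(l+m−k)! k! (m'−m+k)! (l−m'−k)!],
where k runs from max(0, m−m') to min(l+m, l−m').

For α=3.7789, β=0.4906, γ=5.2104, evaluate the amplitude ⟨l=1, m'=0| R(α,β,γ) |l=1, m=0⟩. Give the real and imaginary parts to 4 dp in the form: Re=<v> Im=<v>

Re=0.8821 Im=0.0000

D^1_{0,0}(3.7789,0.4906,5.2104) = e^{-i·0·3.7789}·d^1_{0,0}(0.4906)·e^{-i·0·5.2104}. Compute d first:
With c≡cos(β/2)=0.970065 and s≡sin(β/2)=0.242847, N=[1·1·1·1]^{1/2}=1.000000
k∈{0,1} keeps every argument non-negative
  k=0: (−1)^0·1.0000/(1)·0.9701^2·0.2428^0 = +0.941025
  k=1: (−1)^1·1.0000/(1)·0.9701^0·0.2428^2 = -0.058975
d^1_{0,0}(0.4906) = +0.941025 -0.058975 = +0.882050
D = (+1.000000+0.000000i)·(+0.882050)·(+1.000000+0.000000i) = +0.882050+0.000000i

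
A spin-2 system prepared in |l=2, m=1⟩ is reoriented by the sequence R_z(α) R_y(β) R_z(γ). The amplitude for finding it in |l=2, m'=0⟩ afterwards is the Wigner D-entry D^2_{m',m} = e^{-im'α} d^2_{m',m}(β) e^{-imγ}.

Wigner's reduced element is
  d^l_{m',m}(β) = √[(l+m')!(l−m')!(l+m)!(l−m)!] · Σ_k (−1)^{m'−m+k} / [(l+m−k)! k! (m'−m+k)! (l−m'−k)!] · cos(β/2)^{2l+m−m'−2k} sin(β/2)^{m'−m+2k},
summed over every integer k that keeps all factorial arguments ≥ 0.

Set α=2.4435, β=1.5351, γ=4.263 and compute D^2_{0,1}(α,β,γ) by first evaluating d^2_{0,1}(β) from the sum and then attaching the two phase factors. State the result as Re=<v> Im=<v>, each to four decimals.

Re=-0.0190 Im=0.0393

Split into d^2_{0,1}(β=1.5351) × two z-phases.
c=cos(1.5351/2)=0.719614, s=sin(1.5351/2)=0.694374; N=√[2·2·6·1]=4.898979
Admissible k: 1..2 (factorial args all ≥0)
  k=1: (−1)^0·4.8990/(2)·0.7196^3·0.6944^1 = +0.633823
  k=2: (−1)^1·4.8990/(2)·0.7196^1·0.6944^3 = -0.590141
d^2_{0,1}(1.5351) = +0.633823 -0.590141 = +0.043682
Attach z-rotation phases: D = e^{-i(0)(2.4435)}·(+0.043682)·e^{-i(1)(4.263)} = -0.018976+0.039345i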